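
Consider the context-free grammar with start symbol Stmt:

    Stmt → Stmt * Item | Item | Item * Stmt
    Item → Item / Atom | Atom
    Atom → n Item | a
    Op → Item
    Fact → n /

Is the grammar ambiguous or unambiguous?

Witness: a * a

Derivation 1: Stmt ⇒ Stmt * Item ⇒ Item * Item ⇒ Atom * Item ⇒ a * Item ⇒ a * Atom ⇒ a * a
Derivation 2: Stmt ⇒ Item * Stmt ⇒ Atom * Stmt ⇒ a * Stmt ⇒ a * Item ⇒ a * Atom ⇒ a * a

Two distinct leftmost derivations for the same string.

Ambiguous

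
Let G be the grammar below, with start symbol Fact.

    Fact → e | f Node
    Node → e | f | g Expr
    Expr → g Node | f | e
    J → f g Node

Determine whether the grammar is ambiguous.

(J is unreachable from Fact, so its rules don't affect L(Fact).) The reachable rules are right-linear with at most one rule per (nonterminal, next-terminal) pair. Each input token forces the next rule, so parsing is deterministic.

Unambiguous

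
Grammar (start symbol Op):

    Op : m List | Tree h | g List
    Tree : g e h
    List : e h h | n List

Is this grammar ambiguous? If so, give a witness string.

Witness: g e h h

Derivation 1: Op ⇒ Tree h ⇒ g e h h
Derivation 2: Op ⇒ g List ⇒ g e h h

Two distinct leftmost derivations for the same string.

Ambiguous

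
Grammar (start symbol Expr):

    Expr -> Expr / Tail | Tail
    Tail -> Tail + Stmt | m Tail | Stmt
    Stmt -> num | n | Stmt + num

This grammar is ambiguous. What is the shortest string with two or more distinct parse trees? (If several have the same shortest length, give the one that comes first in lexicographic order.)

length 1: no string has ≥2 trees
length 2: no string has ≥2 trees
length 3: n + num has 2 parse trees

Two derivations of n + num:
  Expr ⇒ Tail ⇒ Tail + Stmt ⇒ Stmt + Stmt ⇒ n + Stmt ⇒ n + num
  Expr ⇒ Tail ⇒ Stmt ⇒ Stmt + num ⇒ n + num

n + num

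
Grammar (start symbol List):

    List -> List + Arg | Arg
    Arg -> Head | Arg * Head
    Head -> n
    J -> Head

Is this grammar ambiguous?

Only List, Arg, Head are reachable from List; ignoring the rest: The grammar is stratified — List handles '+' (left-recursive), Arg handles '*', Head atoms. Each operator has a fixed associativity and precedence level, so every string has one parse.

Unambiguous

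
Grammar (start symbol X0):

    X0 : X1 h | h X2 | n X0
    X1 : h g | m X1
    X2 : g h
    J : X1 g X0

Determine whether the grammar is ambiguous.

Witness: h g h

Derivation 1: X0 ⇒ X1 h ⇒ h g h
Derivation 2: X0 ⇒ h X2 ⇒ h g h

Two distinct leftmost derivations for the same string.

Ambiguous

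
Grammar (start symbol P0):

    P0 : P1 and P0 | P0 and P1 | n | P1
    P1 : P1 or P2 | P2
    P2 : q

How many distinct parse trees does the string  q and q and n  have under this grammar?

Parse trees for q and q and n:
  [P0 [P1 [P2 q]] and [P0 [P1 [P2 q]] and [P0 n]]]

1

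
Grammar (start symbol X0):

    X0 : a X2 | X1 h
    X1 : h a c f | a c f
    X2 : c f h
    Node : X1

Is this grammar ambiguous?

Witness: a c f h

Derivation 1: X0 ⇒ a X2 ⇒ a c f h
Derivation 2: X0 ⇒ X1 h ⇒ a c f h

Two distinct leftmost derivations for the same string.

Ambiguous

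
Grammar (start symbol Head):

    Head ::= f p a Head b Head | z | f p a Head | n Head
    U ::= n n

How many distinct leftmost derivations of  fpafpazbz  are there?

2

Parse trees for fpafpazbz:
  [Head f p a [Head f p a [Head z]] b [Head z]]
  [Head f p a [Head f p a [Head z] b [Head z]]]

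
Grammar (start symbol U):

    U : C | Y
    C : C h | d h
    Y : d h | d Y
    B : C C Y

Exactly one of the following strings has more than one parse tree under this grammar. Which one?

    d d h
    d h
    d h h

d d h: 1 tree
d h: 2 trees
d h h: 1 tree

d h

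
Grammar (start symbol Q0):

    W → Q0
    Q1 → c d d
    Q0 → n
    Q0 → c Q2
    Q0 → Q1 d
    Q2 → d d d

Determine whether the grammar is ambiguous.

Ambiguous

Witness: c d d d

Derivation 1: Q0 ⇒ c Q2 ⇒ c d d d
Derivation 2: Q0 ⇒ Q1 d ⇒ c d d d

Two distinct leftmost derivations for the same string.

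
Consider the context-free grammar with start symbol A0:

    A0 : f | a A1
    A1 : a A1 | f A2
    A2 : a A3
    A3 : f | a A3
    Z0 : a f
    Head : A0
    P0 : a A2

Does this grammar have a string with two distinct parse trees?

Unambiguous

Only A0, A1, A2, A3 are reachable from A0; ignoring the rest: Each reachable nonterminal has at most one production per leading terminal, and all productions are right-linear; the derivation is determined token-by-token.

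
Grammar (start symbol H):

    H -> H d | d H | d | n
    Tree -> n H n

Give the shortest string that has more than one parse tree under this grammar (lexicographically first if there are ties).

d d

length 1: no string has ≥2 trees
length 2: d d has 2 parse trees

Two derivations of d d:
  H ⇒ H d ⇒ d d
  H ⇒ d H ⇒ d d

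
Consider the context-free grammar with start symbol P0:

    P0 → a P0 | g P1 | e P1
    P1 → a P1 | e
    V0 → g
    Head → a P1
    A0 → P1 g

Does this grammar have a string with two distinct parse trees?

Unambiguous

Only P0, P1 are reachable from P0; ignoring the rest: The reachable rules are right-linear with at most one rule per (nonterminal, next-terminal) pair. Each input token forces the next rule, so parsing is deterministic.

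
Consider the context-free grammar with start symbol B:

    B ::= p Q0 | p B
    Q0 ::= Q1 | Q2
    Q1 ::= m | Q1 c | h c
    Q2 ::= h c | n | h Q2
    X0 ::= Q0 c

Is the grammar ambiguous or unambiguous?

Witness: p h c

Derivation 1: B ⇒ p Q0 ⇒ p Q1 ⇒ p h c
Derivation 2: B ⇒ p Q0 ⇒ p Q2 ⇒ p h c

Two distinct leftmost derivations for the same string.

Ambiguous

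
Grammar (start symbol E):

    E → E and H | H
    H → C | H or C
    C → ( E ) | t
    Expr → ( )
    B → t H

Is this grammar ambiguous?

Unambiguous

(Expr, B are unreachable from E, so their rules don't affect L(E).) The grammar is stratified — E handles 'and' (left-recursive), H handles 'or', C atoms. Each operator has a fixed associativity and precedence level, so every string has one parse.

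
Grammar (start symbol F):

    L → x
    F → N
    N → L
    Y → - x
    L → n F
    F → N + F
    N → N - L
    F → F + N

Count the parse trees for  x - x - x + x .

2

Parse trees for x - x - x + x:
  [F [N [N [N [L x]] - [L x]] - [L x]] + [F [N [L x]]]]
  [F [F [N [N [N [L x]] - [L x]] - [L x]]] + [N [L x]]]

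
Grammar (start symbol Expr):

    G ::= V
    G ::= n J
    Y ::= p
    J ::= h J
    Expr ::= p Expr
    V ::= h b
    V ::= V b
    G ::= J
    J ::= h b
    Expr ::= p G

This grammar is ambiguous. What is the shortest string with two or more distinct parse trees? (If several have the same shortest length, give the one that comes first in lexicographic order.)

p h b

length 3: p h b has 2 parse trees

Two derivations of p h b:
  Expr ⇒ p G ⇒ p V ⇒ p h b
  Expr ⇒ p G ⇒ p J ⇒ p h b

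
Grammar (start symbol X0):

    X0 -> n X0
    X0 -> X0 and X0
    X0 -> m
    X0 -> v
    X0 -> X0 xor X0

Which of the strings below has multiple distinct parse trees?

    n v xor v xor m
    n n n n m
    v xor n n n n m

n v xor v xor m: 5 trees
n n n n m: 1 tree
v xor n n n n m: 1 tree

n v xor v xor m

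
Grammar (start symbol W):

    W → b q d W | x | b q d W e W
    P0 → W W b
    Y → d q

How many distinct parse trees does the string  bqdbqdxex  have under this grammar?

2

Parse trees for bqdbqdxex:
  [W b q d [W b q d [W x] e [W x]]]
  [W b q d [W b q d [W x]] e [W x]]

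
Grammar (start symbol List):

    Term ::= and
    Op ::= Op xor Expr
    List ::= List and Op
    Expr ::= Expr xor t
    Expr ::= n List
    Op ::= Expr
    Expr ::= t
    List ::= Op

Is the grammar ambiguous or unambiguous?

Witness: t xor t

Derivation 1: List ⇒ Op ⇒ Op xor Expr ⇒ Expr xor Expr ⇒ t xor Expr ⇒ t xor t
Derivation 2: List ⇒ Op ⇒ Expr ⇒ Expr xor t ⇒ t xor t

Two distinct leftmost derivations for the same string.

Ambiguous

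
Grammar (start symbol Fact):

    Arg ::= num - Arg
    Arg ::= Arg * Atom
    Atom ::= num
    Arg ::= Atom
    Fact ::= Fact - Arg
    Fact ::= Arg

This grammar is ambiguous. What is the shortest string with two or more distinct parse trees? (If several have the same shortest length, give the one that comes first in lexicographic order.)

length 1: no string has ≥2 trees
length 3: num - num has 2 parse trees

Two derivations of num - num:
  Fact ⇒ Fact - Arg ⇒ Arg - Arg ⇒ Atom - Arg ⇒ num - Arg ⇒ num - Atom ⇒ num - num
  Fact ⇒ Arg ⇒ num - Arg ⇒ num - Atom ⇒ num - num

num - num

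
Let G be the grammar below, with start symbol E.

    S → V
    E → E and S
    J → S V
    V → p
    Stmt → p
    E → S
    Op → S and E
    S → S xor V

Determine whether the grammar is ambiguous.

Unambiguous

(J, Op, Stmt are unreachable from E, so their rules don't affect L(E).) The grammar is stratified — E handles 'and' (left-recursive), S handles 'xor', V atoms. Each operator has a fixed associativity and precedence level, so every string has one parse.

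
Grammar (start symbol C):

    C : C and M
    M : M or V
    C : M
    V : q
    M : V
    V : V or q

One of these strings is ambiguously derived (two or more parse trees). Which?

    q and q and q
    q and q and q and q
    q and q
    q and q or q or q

q and q or q or q

q and q and q: 1 tree
q and q and q and q: 1 tree
q and q: 1 tree
q and q or q or q: 4 trees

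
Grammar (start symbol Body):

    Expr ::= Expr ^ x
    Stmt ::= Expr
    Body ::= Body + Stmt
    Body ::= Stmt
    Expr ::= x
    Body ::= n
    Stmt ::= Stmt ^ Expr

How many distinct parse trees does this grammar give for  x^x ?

2

Parse trees for x^x:
  [Body [Stmt [Expr [Expr x] ^ x]]]
  [Body [Stmt [Stmt [Expr x]] ^ [Expr x]]]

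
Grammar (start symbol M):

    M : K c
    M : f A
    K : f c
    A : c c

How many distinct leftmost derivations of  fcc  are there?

2

Parse trees for fcc:
  [M [K f c] c]
  [M f [A c c]]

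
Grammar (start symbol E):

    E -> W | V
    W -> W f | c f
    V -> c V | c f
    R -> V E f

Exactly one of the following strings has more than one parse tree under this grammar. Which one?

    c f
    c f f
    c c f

c f

c f: 2 trees
c f f: 1 tree
c c f: 1 tree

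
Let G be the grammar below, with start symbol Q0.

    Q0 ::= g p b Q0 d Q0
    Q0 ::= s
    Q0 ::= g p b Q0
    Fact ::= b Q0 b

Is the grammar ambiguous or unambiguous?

Witness: g p b g p b s d s

Derivation 1: Q0 ⇒ g p b Q0 d Q0 ⇒ g p b g p b Q0 d Q0 ⇒ g p b g p b s d Q0 ⇒ g p b g p b s d s
Derivation 2: Q0 ⇒ g p b Q0 ⇒ g p b g p b Q0 d Q0 ⇒ g p b g p b s d Q0 ⇒ g p b g p b s d s

Two distinct leftmost derivations for the same string.

Ambiguous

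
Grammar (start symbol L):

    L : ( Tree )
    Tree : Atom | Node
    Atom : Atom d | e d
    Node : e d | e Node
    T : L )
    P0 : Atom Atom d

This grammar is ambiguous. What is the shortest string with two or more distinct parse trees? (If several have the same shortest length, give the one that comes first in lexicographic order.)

( e d )

length 4: ( e d ) has 2 parse trees

Two derivations of ( e d ):
  L ⇒ ( Tree ) ⇒ ( Atom ) ⇒ ( e d )
  L ⇒ ( Tree ) ⇒ ( Node ) ⇒ ( e d )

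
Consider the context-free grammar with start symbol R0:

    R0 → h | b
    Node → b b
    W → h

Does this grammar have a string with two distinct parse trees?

(Node, W are unreachable from R0, so their rules don't affect L(R0).) Restricted to the reachable nonterminals, every rule has the form A → t or A → t B, and no two rules for the same A share a first terminal. The grammar encodes a DFA — one run per string.

Unambiguous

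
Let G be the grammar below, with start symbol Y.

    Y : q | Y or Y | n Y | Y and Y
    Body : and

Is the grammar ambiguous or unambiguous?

Witness: n q and q

Derivation 1: Y ⇒ n Y ⇒ n Y and Y ⇒ n q and Y ⇒ n q and q
Derivation 2: Y ⇒ Y and Y ⇒ n Y and Y ⇒ n q and Y ⇒ n q and q

Two distinct leftmost derivations for the same string.

Ambiguous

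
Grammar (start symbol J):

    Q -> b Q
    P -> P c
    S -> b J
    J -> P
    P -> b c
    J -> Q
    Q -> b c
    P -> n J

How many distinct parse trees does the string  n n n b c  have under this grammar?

2

Parse trees for n n n b c:
  [J [P n [J [P n [J [P n [J [P b c]]]]]]]]
  [J [P n [J [P n [J [P n [J [Q b c]]]]]]]]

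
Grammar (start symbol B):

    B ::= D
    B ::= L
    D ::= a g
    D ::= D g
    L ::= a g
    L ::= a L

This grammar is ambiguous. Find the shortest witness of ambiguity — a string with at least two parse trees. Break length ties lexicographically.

length 2: a g has 2 parse trees

Two derivations of a g:
  B ⇒ D ⇒ a g
  B ⇒ L ⇒ a g

a g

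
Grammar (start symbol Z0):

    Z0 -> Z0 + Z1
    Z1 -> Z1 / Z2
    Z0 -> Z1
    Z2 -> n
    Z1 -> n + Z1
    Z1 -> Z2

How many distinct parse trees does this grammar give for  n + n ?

Parse trees for n + n:
  [Z0 [Z0 [Z1 [Z2 n]]] + [Z1 [Z2 n]]]
  [Z0 [Z1 n + [Z1 [Z2 n]]]]

2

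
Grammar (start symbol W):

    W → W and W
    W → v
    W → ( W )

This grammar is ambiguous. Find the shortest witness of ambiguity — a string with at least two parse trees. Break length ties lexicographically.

length 1: no string has ≥2 trees
length 3: no string has ≥2 trees
length 5: v and v and v has 2 parse trees

Two derivations of v and v and v:
  W ⇒ W and W ⇒ W and W and W ⇒ v and W and W ⇒ v and v and W ⇒ v and v and v
  W ⇒ W and W ⇒ v and W ⇒ v and W and W ⇒ v and v and W ⇒ v and v and v

v and v and v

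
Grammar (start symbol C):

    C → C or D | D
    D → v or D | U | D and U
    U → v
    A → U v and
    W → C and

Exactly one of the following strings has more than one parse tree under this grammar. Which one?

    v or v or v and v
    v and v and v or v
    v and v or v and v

v or v or v and v

v or v or v and v: 7 trees
v and v and v or v: 1 tree
v and v or v and v: 1 tree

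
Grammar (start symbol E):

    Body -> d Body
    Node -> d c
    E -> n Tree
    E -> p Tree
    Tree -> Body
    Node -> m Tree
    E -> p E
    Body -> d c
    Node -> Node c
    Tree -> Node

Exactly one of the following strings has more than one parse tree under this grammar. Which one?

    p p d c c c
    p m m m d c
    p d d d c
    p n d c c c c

p p d c c c: 1 tree
p m m m d c: 2 trees
p d d d c: 1 tree
p n d c c c c: 1 tree

p m m m d c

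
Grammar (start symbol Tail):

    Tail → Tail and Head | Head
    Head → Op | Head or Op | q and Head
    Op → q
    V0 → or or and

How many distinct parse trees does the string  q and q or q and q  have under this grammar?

Parse trees for q and q or q and q:
  [Tail [Tail [Tail [Head [Op q]]] and [Head [Head [Op q]] or [Op q]]] and [Head [Op q]]]
  [Tail [Tail [Head [Head q and [Head [Op q]]] or [Op q]]] and [Head [Op q]]]
  [Tail [Tail [Head q and [Head [Head [Op q]] or [Op q]]]] and [Head [Op q]]]

3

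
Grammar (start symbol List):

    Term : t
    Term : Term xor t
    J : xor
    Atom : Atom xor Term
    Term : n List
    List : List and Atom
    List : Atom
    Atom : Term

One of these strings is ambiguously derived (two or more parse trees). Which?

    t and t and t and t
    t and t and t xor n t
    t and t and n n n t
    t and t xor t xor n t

t and t and t and t: 1 tree
t and t and t xor n t: 1 tree
t and t and n n n t: 1 tree
t and t xor t xor n t: 2 trees

t and t xor t xor n t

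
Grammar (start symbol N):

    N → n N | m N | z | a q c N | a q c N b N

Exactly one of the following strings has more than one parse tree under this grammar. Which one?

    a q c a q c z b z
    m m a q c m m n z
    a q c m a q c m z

a q c a q c z b z: 2 trees
m m a q c m m n z: 1 tree
a q c m a q c m z: 1 tree

a q c a q c z b z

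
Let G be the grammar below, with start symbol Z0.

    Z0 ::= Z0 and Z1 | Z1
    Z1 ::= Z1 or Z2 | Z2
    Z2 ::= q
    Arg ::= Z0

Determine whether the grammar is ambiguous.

(Arg is unreachable from Z0, so its rules don't affect L(Z0).) Z0 → Z0 and Z1 | Z1  ;  Z1 → Z1 or Z2 | Z2  — a left-associative chain with Z2 at the bottom. Each string factors uniquely by precedence.

Unambiguous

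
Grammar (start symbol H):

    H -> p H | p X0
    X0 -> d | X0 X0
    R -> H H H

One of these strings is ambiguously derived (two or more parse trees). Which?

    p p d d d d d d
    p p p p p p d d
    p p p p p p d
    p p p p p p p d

p p d d d d d d

p p d d d d d d: 42 trees
p p p p p p d d: 1 tree
p p p p p p d: 1 tree
p p p p p p p d: 1 tree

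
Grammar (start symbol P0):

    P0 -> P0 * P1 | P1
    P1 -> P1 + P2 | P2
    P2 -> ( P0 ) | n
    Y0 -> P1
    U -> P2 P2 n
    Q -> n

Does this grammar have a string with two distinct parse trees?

Only P0, P1, P2 are reachable from P0; ignoring the rest: This is a standard precedence ladder (P0 over P1 over P2), with each level left-recursive on its own operator ('*' at P0, '+' at P1). That structure is LR(1), hence unambiguous.

Unambiguous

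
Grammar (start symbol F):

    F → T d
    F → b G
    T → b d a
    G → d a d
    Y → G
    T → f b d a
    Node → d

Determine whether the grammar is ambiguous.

Ambiguous

Witness: b d a d

Derivation 1: F ⇒ T d ⇒ b d a d
Derivation 2: F ⇒ b G ⇒ b d a d

Two distinct leftmost derivations for the same string.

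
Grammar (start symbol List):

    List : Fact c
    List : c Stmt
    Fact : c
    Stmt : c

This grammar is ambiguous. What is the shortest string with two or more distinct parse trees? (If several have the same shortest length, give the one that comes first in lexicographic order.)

c c

length 2: c c has 2 parse trees

Two derivations of c c:
  List ⇒ Fact c ⇒ c c
  List ⇒ c Stmt ⇒ c c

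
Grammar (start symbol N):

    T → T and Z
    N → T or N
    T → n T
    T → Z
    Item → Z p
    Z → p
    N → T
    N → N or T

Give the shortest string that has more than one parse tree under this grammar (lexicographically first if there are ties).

length 1: no string has ≥2 trees
length 2: no string has ≥2 trees
length 3: p or p has 2 parse trees

Two derivations of p or p:
  N ⇒ T or N ⇒ Z or N ⇒ p or N ⇒ p or T ⇒ p or Z ⇒ p or p
  N ⇒ N or T ⇒ T or T ⇒ Z or T ⇒ p or T ⇒ p or Z ⇒ p or p

p or p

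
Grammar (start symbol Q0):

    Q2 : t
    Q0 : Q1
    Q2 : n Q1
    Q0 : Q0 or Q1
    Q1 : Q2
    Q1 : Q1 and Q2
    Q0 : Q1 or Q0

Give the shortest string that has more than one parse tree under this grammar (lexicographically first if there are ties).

t or t

length 1: no string has ≥2 trees
length 2: no string has ≥2 trees
length 3: t or t has 2 parse trees

Two derivations of t or t:
  Q0 ⇒ Q0 or Q1 ⇒ Q1 or Q1 ⇒ Q2 or Q1 ⇒ t or Q1 ⇒ t or Q2 ⇒ t or t
  Q0 ⇒ Q1 or Q0 ⇒ Q2 or Q0 ⇒ t or Q0 ⇒ t or Q1 ⇒ t or Q2 ⇒ t or t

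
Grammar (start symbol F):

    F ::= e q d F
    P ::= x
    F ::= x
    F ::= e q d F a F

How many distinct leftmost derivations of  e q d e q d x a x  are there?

Parse trees for e q d e q d x a x:
  [F e q d [F e q d [F x] a [F x]]]
  [F e q d [F e q d [F x]] a [F x]]

2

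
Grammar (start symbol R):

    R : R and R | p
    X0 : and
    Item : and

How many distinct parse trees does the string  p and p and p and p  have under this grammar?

Parse trees for p and p and p and p:
  [R [R p] and [R [R p] and [R [R p] and [R p]]]]
  [R [R p] and [R [R [R p] and [R p]] and [R p]]]
  [R [R [R p] and [R p]] and [R [R p] and [R p]]]
  [R [R [R p] and [R [R p] and [R p]]] and [R p]]
  [R [R [R [R p] and [R p]] and [R p]] and [R p]]

5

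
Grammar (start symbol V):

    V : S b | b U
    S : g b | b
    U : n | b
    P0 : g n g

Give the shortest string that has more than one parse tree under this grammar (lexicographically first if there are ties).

b b

length 2: b b has 2 parse trees

Two derivations of b b:
  V ⇒ S b ⇒ b b
  V ⇒ b U ⇒ b b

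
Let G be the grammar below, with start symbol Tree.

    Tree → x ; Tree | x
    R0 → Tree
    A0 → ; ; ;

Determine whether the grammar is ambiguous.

Unambiguous

Only Tree is reachable from Tree; ignoring the rest: Right-recursive list with a separator: after each atom, whether the separator follows determines the rule. One parse per string.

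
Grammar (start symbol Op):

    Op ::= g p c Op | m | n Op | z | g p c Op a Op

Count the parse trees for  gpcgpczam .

2

Parse trees for gpcgpczam:
  [Op g p c [Op g p c [Op z] a [Op m]]]
  [Op g p c [Op g p c [Op z]] a [Op m]]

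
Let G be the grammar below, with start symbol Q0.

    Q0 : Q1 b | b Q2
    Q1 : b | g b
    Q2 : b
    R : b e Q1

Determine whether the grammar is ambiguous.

Witness: b b

Derivation 1: Q0 ⇒ Q1 b ⇒ b b
Derivation 2: Q0 ⇒ b Q2 ⇒ b b

Two distinct leftmost derivations for the same string.

Ambiguous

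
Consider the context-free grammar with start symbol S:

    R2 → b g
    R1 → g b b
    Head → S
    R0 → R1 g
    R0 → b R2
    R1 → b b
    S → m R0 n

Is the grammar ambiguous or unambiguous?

Witness: m b b g n

Derivation 1: S ⇒ m R0 n ⇒ m R1 g n ⇒ m b b g n
Derivation 2: S ⇒ m R0 n ⇒ m b R2 n ⇒ m b b g n

Two distinct leftmost derivations for the same string.

Ambiguous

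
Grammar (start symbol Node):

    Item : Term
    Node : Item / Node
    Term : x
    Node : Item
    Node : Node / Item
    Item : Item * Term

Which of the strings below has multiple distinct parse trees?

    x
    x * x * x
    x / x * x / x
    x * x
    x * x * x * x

x / x * x / x

x: 1 tree
x * x * x: 1 tree
x / x * x / x: 4 trees
x * x: 1 tree
x * x * x * x: 1 tree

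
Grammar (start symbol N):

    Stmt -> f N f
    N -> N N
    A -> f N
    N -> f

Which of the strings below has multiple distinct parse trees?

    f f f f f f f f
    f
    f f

f f f f f f f f

f f f f f f f f: 429 trees
f: 1 tree
f f: 1 tree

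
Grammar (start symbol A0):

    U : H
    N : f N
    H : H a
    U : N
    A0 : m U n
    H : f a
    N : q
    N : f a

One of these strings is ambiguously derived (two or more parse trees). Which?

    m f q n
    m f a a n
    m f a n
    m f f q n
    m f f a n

m f q n: 1 tree
m f a a n: 1 tree
m f a n: 2 trees
m f f q n: 1 tree
m f f a n: 1 tree

m f a n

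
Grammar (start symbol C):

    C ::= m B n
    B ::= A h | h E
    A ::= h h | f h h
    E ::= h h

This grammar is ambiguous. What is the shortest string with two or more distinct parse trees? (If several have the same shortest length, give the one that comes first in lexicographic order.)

m h h h n

length 5: m h h h n has 2 parse trees

Two derivations of m h h h n:
  C ⇒ m B n ⇒ m A h n ⇒ m h h h n
  C ⇒ m B n ⇒ m h E n ⇒ m h h h n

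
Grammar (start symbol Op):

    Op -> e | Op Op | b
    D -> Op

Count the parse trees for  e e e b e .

14

Parse trees for e e e b e (showing first 6 of 14):
  [Op [Op e] [Op [Op e] [Op [Op e] [Op [Op b] [Op e]]]]]
  [Op [Op e] [Op [Op e] [Op [Op [Op e] [Op b]] [Op e]]]]
  [Op [Op e] [Op [Op [Op e] [Op e]] [Op [Op b] [Op e]]]]
  [Op [Op e] [Op [Op [Op e] [Op [Op e] [Op b]]] [Op e]]]
  [Op [Op e] [Op [Op [Op [Op e] [Op e]] [Op b]] [Op e]]]
  [Op [Op [Op e] [Op e]] [Op [Op e] [Op [Op b] [Op e]]]]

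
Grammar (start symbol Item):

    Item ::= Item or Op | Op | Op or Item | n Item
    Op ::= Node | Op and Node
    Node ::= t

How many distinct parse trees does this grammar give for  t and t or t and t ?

Parse trees for t and t or t and t:
  [Item [Item [Op [Op [Node t]] and [Node t]]] or [Op [Op [Node t]] and [Node t]]]
  [Item [Op [Op [Node t]] and [Node t]] or [Item [Op [Op [Node t]] and [Node t]]]]

2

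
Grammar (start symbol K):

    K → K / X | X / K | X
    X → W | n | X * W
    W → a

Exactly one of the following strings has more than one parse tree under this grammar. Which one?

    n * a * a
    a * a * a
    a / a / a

a / a / a

n * a * a: 1 tree
a * a * a: 1 tree
a / a / a: 4 trees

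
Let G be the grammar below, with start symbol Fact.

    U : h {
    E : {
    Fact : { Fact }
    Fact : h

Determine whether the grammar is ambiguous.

Only Fact is reachable from Fact; ignoring the rest: L(Fact) is { openⁿ atom closeⁿ : n ≥ 0 }. The bracket depth fixes n, and the derivation is forced at every step.

Unambiguous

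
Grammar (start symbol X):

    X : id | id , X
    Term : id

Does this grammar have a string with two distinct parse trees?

Only X is reachable from X; ignoring the rest: Right-recursive list with a separator: after each atom, whether the separator follows determines the rule. One parse per string.

Unambiguous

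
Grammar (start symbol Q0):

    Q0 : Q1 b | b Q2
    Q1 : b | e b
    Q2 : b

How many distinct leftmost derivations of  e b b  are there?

1

Parse trees for e b b:
  [Q0 [Q1 e b] b]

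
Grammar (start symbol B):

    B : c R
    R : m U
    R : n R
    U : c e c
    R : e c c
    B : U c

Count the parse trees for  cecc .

2

Parse trees for cecc:
  [B c [R e c c]]
  [B [U c e c] c]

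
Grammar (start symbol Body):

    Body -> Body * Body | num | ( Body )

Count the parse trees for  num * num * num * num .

5

Parse trees for num * num * num * num:
  [Body [Body num] * [Body [Body num] * [Body [Body num] * [Body num]]]]
  [Body [Body num] * [Body [Body [Body num] * [Body num]] * [Body num]]]
  [Body [Body [Body num] * [Body num]] * [Body [Body num] * [Body num]]]
  [Body [Body [Body num] * [Body [Body num] * [Body num]]] * [Body num]]
  [Body [Body [Body [Body num] * [Body num]] * [Body num]] * [Body num]]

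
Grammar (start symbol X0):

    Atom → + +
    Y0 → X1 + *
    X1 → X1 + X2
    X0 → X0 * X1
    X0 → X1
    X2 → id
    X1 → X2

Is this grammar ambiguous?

Unambiguous

(Atom, Y0 are unreachable from X0, so their rules don't affect L(X0).) This is a standard precedence ladder (X0 over X1 over X2), with each level left-recursive on its own operator ('*' at X0, '+' at X1). That structure is LR(1), hence unambiguous.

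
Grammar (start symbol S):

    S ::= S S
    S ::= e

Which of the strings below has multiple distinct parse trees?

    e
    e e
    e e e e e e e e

e: 1 tree
e e: 1 tree
e e e e e e e e: 429 trees

e e e e e e e e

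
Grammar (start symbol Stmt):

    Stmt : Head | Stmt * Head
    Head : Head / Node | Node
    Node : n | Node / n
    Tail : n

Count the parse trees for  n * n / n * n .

Parse trees for n * n / n * n:
  [Stmt [Stmt [Stmt [Head [Node n]]] * [Head [Head [Node n]] / [Node n]]] * [Head [Node n]]]
  [Stmt [Stmt [Stmt [Head [Node n]]] * [Head [Node [Node n] / n]]] * [Head [Node n]]]

2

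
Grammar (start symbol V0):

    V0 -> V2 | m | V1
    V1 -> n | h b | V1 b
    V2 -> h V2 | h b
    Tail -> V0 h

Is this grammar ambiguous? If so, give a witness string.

Witness: h b

Derivation 1: V0 ⇒ V2 ⇒ h b
Derivation 2: V0 ⇒ V1 ⇒ h b

Two distinct leftmost derivations for the same string.

Ambiguous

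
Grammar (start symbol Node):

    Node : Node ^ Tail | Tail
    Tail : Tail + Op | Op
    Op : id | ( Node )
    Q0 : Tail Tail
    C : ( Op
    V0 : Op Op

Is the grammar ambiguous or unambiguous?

Only Node, Tail, Op are reachable from Node; ignoring the rest: This is a standard precedence ladder (Node over Tail over Op), with each level left-recursive on its own operator ('^' at Node, '+' at Tail). That structure is LR(1), hence unambiguous.

Unambiguous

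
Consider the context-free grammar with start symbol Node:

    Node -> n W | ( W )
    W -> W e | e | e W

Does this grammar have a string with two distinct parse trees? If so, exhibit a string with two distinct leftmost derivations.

Ambiguous

Witness: n e e

Derivation 1: Node ⇒ n W ⇒ n W e ⇒ n e e
Derivation 2: Node ⇒ n W ⇒ n e W ⇒ n e e

Two distinct leftmost derivations for the same string.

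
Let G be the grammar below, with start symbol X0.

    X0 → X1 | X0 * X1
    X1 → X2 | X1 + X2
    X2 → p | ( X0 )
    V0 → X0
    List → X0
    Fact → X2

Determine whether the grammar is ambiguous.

Unambiguous

Only X0, X1, X2 are reachable from X0; ignoring the rest: X0 → X0 * X1 | X1  ;  X1 → X1 + X2 | X2  — a left-associative chain with X2 at the bottom. Each string factors uniquely by precedence.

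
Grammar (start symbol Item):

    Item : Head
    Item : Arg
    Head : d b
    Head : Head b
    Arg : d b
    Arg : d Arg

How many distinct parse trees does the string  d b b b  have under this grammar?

1

Parse trees for d b b b:
  [Item [Head [Head [Head d b] b] b]]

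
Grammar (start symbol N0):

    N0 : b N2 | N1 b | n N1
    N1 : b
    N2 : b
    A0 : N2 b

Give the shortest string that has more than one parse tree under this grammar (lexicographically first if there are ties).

length 2: b b has 2 parse trees

Two derivations of b b:
  N0 ⇒ b N2 ⇒ b b
  N0 ⇒ N1 b ⇒ b b

b b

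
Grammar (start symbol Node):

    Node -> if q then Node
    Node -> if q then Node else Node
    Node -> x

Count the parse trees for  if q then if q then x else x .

Parse trees for if q then if q then x else x:
  [Node if q then [Node if q then [Node x] else [Node x]]]
  [Node if q then [Node if q then [Node x]] else [Node x]]

2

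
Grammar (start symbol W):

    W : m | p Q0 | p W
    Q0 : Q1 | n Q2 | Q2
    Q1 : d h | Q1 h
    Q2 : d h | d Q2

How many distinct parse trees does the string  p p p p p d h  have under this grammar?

Parse trees for p p p p p d h:
  [W p [W p [W p [W p [W p [Q0 [Q1 d h]]]]]]]
  [W p [W p [W p [W p [W p [Q0 [Q2 d h]]]]]]]

2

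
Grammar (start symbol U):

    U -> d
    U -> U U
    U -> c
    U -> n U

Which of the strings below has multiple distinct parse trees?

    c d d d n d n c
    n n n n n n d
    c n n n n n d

c d d d n d n c: 56 trees
n n n n n n d: 1 tree
c n n n n n d: 1 tree

c d d d n d n c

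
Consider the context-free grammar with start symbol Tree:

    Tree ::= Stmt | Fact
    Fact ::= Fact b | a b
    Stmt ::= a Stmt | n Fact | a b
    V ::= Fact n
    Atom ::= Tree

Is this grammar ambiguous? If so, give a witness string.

Ambiguous

Witness: a b

Derivation 1: Tree ⇒ Stmt ⇒ a b
Derivation 2: Tree ⇒ Fact ⇒ a b

Two distinct leftmost derivations for the same string.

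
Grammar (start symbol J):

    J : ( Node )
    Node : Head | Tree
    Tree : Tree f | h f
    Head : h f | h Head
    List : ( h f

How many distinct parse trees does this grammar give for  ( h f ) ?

2

Parse trees for ( h f ):
  [J ( [Node [Head h f]] )]
  [J ( [Node [Tree h f]] )]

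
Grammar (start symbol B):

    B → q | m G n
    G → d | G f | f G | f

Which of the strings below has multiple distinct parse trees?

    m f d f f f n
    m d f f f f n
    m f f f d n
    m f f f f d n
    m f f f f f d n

m f d f f f n

m f d f f f n: 4 trees
m d f f f f n: 1 tree
m f f f d n: 1 tree
m f f f f d n: 1 tree
m f f f f f d n: 1 tree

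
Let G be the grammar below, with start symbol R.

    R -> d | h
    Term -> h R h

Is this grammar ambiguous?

Unambiguous

Only R is reachable from R; ignoring the rest: The reachable rules are right-linear with at most one rule per (nonterminal, next-terminal) pair. Each input token forces the next rule, so parsing is deterministic.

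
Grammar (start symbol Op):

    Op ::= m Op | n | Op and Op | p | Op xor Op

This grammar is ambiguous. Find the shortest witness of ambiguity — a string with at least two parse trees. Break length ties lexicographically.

length 1: no string has ≥2 trees
length 2: no string has ≥2 trees
length 3: no string has ≥2 trees
length 4: m n and n has 2 parse trees

Two derivations of m n and n:
  Op ⇒ m Op ⇒ m Op and Op ⇒ m n and Op ⇒ m n and n
  Op ⇒ Op and Op ⇒ m Op and Op ⇒ m n and Op ⇒ m n and n

m n and n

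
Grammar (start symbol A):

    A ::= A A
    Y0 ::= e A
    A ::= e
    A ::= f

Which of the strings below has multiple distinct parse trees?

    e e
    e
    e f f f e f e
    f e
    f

e e: 1 tree
e: 1 tree
e f f f e f e: 132 trees
f e: 1 tree
f: 1 tree

e f f f e f e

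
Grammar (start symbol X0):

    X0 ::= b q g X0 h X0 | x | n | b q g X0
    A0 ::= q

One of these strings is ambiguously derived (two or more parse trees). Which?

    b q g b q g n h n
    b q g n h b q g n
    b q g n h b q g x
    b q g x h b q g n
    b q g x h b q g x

b q g b q g n h n

b q g b q g n h n: 2 trees
b q g n h b q g n: 1 tree
b q g n h b q g x: 1 tree
b q g x h b q g n: 1 tree
b q g x h b q g x: 1 tree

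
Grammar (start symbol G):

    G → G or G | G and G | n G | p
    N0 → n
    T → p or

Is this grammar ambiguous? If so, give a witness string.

Witness: n p and p

Derivation 1: G ⇒ G and G ⇒ n G and G ⇒ n p and G ⇒ n p and p
Derivation 2: G ⇒ n G ⇒ n G and G ⇒ n p and G ⇒ n p and p

Two distinct leftmost derivations for the same string.

Ambiguous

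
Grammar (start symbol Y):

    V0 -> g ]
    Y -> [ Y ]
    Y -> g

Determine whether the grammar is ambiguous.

(V0 is unreachable from Y, so its rules don't affect L(Y).) L(Y) is { openⁿ atom closeⁿ : n ≥ 0 }. The bracket depth fixes n, and the derivation is forced at every step.

Unambiguous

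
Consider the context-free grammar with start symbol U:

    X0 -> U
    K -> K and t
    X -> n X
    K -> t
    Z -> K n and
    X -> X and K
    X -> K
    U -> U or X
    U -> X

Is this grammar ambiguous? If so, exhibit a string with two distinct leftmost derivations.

Ambiguous

Witness: t and t

Derivation 1: U ⇒ X ⇒ X and K ⇒ K and K ⇒ t and K ⇒ t and t
Derivation 2: U ⇒ X ⇒ K ⇒ K and t ⇒ t and t

Two distinct leftmost derivations for the same string.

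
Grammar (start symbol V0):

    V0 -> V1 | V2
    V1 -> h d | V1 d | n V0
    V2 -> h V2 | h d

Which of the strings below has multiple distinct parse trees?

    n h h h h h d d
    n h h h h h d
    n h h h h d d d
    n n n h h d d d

n h h h h h d d: 1 tree
n h h h h h d: 1 tree
n h h h h d d d: 1 tree
n n n h h d d d: 6 trees

n n n h h d d d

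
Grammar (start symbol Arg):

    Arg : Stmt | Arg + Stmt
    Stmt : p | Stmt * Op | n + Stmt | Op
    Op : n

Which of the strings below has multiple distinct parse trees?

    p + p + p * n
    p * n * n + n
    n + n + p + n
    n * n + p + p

n + n + p + n

p + p + p * n: 1 tree
p * n * n + n: 1 tree
n + n + p + n: 4 trees
n * n + p + p: 1 tree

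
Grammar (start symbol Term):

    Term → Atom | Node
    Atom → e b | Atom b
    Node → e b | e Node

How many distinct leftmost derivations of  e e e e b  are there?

Parse trees for e e e e b:
  [Term [Node e [Node e [Node e [Node e b]]]]]

1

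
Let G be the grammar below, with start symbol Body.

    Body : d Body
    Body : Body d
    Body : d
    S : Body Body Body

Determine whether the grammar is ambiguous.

Witness: d d

Derivation 1: Body ⇒ d Body ⇒ d d
Derivation 2: Body ⇒ Body d ⇒ d d

Two distinct leftmost derivations for the same string.

Ambiguous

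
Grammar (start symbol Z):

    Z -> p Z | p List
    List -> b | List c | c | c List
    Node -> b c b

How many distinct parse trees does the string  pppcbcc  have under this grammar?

Parse trees for pppcbcc:
  [Z p [Z p [Z p [List [List [List c [List b]] c] c]]]]
  [Z p [Z p [Z p [List [List c [List [List b] c]] c]]]]
  [Z p [Z p [Z p [List c [List [List [List b] c] c]]]]]

3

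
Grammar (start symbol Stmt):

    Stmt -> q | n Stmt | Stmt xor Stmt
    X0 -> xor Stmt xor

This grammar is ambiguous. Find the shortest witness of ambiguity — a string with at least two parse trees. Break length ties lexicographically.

length 1: no string has ≥2 trees
length 2: no string has ≥2 trees
length 3: no string has ≥2 trees
length 4: n q xor q has 2 parse trees

Two derivations of n q xor q:
  Stmt ⇒ n Stmt ⇒ n Stmt xor Stmt ⇒ n q xor Stmt ⇒ n q xor q
  Stmt ⇒ Stmt xor Stmt ⇒ n Stmt xor Stmt ⇒ n q xor Stmt ⇒ n q xor q

n q xor q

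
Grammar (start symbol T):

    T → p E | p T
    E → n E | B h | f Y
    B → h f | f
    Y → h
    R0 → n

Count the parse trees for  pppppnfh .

2

Parse trees for pppppnfh:
  [T p [T p [T p [T p [T p [E n [E [B f] h]]]]]]]
  [T p [T p [T p [T p [T p [E n [E f [Y h]]]]]]]]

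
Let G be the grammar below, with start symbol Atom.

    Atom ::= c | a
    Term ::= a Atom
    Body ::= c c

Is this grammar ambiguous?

Unambiguous

(Term, Body are unreachable from Atom, so their rules don't affect L(Atom).) Each reachable nonterminal has at most one production per leading terminal, and all productions are right-linear; the derivation is determined token-by-token.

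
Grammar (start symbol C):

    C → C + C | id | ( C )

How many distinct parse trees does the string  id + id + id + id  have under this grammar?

Parse trees for id + id + id + id:
  [C [C id] + [C [C id] + [C [C id] + [C id]]]]
  [C [C id] + [C [C [C id] + [C id]] + [C id]]]
  [C [C [C id] + [C id]] + [C [C id] + [C id]]]
  [C [C [C id] + [C [C id] + [C id]]] + [C id]]
  [C [C [C [C id] + [C id]] + [C id]] + [C id]]

5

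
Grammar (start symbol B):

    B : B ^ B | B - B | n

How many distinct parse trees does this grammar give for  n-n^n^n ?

5

Parse trees for n-n^n^n:
  [B [B [B n] - [B n]] ^ [B [B n] ^ [B n]]]
  [B [B [B [B n] - [B n]] ^ [B n]] ^ [B n]]
  [B [B [B n] - [B [B n] ^ [B n]]] ^ [B n]]
  [B [B n] - [B [B n] ^ [B [B n] ^ [B n]]]]
  [B [B n] - [B [B [B n] ^ [B n]] ^ [B n]]]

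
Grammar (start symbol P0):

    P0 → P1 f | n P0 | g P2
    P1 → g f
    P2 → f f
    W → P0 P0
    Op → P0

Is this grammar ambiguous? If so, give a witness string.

Witness: g f f

Derivation 1: P0 ⇒ P1 f ⇒ g f f
Derivation 2: P0 ⇒ g P2 ⇒ g f f

Two distinct leftmost derivations for the same string.

Ambiguous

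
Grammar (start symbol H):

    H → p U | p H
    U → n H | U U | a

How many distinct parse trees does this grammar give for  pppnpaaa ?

Parse trees for pppnpaaa:
  [H p [H p [H p [U n [H p [U [U a] [U [U a] [U a]]]]]]]]
  [H p [H p [H p [U n [H p [U [U [U a] [U a]] [U a]]]]]]]
  [H p [H p [H p [U [U n [H p [U a]]] [U [U a] [U a]]]]]]
  [H p [H p [H p [U [U n [H p [U [U a] [U a]]]] [U a]]]]]
  [H p [H p [H p [U [U [U n [H p [U a]]] [U a]] [U a]]]]]

5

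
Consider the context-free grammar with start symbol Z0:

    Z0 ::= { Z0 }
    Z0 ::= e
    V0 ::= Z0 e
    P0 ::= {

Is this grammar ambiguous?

Unambiguous

(P0, V0 are unreachable from Z0, so their rules don't affect L(Z0).) L(Z0) is { openⁿ atom closeⁿ : n ≥ 0 }. The bracket depth fixes n, and the derivation is forced at every step.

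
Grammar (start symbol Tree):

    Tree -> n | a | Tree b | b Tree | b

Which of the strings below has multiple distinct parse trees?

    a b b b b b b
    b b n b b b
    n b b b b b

b b n b b b

a b b b b b b: 1 tree
b b n b b b: 10 trees
n b b b b b: 1 tree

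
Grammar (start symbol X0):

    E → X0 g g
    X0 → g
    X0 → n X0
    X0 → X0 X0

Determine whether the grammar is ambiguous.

Witness: g g g

Derivation 1: X0 ⇒ X0 X0 ⇒ g X0 ⇒ g X0 X0 ⇒ g g X0 ⇒ g g g
Derivation 2: X0 ⇒ X0 X0 ⇒ X0 X0 X0 ⇒ g X0 X0 ⇒ g g X0 ⇒ g g g

Two distinct leftmost derivations for the same string.

Ambiguous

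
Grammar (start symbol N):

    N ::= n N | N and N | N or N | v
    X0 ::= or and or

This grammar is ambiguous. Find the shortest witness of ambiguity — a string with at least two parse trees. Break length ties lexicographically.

length 1: no string has ≥2 trees
length 2: no string has ≥2 trees
length 3: no string has ≥2 trees
length 4: n v and v has 2 parse trees

Two derivations of n v and v:
  N ⇒ n N ⇒ n N and N ⇒ n v and N ⇒ n v and v
  N ⇒ N and N ⇒ n N and N ⇒ n v and N ⇒ n v and v

n v and v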